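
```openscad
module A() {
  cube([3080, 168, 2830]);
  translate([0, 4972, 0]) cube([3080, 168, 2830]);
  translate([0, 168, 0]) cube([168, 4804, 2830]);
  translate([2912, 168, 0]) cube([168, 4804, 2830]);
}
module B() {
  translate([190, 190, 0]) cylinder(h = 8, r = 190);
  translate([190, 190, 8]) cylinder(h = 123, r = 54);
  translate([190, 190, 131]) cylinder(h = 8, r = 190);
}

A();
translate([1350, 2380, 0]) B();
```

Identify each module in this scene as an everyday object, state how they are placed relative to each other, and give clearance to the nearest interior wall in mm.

A is a house frame. B is a spool. The spool sits inside the house frame, centred. The clearance to the nearest interior wall is 1182 mm.

Clearances: x = 1182, y = 2212; minimum 1182 mm.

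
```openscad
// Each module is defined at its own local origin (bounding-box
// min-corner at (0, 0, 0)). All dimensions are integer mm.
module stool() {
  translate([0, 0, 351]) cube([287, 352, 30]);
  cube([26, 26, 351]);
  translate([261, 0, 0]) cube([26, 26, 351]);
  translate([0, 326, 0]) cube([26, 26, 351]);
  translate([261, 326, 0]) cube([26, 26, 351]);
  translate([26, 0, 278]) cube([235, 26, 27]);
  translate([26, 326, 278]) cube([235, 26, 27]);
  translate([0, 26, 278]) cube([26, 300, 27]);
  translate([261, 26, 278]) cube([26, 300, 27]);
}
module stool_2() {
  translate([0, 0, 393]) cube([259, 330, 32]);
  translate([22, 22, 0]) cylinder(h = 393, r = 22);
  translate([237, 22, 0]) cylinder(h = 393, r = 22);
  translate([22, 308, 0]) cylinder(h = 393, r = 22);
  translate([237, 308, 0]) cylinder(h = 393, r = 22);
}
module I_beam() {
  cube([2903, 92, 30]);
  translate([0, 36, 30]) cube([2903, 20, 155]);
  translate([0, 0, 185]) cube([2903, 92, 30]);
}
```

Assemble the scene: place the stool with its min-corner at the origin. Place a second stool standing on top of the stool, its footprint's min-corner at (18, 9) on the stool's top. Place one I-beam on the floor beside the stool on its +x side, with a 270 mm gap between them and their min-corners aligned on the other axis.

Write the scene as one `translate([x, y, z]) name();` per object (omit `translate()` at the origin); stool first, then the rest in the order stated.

stool();
translate([18, 9, 381]) stool_2();
translate([557, 0, 0]) I_beam();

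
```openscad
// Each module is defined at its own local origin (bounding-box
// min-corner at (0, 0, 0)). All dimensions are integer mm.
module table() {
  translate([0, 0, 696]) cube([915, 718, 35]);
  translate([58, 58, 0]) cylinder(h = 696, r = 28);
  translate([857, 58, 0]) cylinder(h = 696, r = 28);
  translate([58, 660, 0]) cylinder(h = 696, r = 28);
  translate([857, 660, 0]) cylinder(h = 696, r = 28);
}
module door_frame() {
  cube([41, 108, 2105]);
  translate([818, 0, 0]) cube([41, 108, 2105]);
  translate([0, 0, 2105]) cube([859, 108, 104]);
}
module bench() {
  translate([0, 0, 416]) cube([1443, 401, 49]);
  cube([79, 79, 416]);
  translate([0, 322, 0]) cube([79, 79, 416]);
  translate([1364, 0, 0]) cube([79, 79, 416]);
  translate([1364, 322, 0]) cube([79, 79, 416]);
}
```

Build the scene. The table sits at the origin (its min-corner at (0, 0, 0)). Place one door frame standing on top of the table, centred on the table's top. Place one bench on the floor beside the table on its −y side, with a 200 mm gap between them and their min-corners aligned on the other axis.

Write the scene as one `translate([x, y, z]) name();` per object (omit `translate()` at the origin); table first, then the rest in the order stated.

table();
translate([28, 305, 731]) door_frame();
translate([0, -601, 0]) bench();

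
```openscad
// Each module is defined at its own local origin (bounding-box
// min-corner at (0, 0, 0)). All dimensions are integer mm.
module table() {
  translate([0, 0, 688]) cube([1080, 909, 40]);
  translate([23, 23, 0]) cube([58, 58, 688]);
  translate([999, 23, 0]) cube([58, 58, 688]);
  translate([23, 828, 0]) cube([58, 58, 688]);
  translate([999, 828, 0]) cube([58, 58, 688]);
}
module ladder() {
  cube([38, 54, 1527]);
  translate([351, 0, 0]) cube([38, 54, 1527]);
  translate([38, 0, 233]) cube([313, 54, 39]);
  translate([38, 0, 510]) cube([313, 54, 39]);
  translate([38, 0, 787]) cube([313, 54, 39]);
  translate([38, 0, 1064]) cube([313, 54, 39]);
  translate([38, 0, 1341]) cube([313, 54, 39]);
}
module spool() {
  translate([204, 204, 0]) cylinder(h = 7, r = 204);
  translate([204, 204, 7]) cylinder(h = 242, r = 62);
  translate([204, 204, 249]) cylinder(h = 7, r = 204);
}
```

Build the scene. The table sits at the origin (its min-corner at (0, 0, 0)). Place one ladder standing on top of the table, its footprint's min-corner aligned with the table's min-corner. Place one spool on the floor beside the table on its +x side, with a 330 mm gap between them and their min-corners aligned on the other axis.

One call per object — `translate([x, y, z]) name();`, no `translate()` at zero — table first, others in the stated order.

table();
translate([0, 0, 728]) ladder();
translate([1410, 0, 0]) spool();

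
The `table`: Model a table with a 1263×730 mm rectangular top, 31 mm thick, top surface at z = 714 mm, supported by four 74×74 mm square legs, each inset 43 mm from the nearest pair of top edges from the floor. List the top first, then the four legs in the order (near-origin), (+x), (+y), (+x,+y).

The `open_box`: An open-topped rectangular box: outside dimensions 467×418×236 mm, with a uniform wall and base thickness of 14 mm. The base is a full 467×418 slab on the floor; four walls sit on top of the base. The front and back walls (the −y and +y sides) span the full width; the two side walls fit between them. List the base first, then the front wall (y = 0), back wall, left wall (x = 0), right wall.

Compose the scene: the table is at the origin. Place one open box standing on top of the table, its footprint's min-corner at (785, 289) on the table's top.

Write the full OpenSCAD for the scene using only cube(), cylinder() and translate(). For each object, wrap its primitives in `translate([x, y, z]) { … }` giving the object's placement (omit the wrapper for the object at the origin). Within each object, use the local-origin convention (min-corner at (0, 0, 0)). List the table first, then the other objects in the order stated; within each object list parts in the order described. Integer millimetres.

translate([0, 0, 683]) cube([1263, 730, 31]);
translate([43, 43, 0]) cube([74, 74, 683]);
translate([1146, 43, 0]) cube([74, 74, 683]);
translate([43, 613, 0]) cube([74, 74, 683]);
translate([1146, 613, 0]) cube([74, 74, 683]);
translate([785, 289, 714]) {
  cube([467, 418, 14]);
  translate([0, 0, 14]) cube([467, 14, 222]);
  translate([0, 404, 14]) cube([467, 14, 222]);
  translate([0, 14, 14]) cube([14, 390, 222]);
  translate([453, 14, 14]) cube([14, 390, 222]);
}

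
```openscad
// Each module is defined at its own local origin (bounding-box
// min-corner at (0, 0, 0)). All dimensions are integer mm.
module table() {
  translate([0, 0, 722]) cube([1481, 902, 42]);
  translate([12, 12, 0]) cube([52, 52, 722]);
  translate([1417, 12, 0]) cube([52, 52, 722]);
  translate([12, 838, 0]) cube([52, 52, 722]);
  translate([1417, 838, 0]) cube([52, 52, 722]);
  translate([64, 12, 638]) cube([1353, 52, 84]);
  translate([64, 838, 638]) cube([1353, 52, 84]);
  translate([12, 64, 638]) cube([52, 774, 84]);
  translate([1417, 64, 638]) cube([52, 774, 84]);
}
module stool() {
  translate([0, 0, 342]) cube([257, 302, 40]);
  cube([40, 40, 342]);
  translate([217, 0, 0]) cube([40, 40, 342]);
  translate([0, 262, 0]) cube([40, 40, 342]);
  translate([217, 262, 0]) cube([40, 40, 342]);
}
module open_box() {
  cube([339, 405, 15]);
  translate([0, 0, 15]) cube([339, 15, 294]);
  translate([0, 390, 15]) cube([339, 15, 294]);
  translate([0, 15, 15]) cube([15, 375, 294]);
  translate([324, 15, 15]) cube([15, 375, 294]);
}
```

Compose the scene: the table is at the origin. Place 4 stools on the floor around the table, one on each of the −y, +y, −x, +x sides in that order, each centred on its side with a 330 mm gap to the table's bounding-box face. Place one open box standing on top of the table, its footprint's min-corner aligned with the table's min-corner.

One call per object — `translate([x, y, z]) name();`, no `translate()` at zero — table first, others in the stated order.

table();
translate([612, -632, 0]) stool();
translate([612, 1232, 0]) stool();
translate([-587, 300, 0]) stool();
translate([1811, 300, 0]) stool();
translate([0, 0, 764]) open_box();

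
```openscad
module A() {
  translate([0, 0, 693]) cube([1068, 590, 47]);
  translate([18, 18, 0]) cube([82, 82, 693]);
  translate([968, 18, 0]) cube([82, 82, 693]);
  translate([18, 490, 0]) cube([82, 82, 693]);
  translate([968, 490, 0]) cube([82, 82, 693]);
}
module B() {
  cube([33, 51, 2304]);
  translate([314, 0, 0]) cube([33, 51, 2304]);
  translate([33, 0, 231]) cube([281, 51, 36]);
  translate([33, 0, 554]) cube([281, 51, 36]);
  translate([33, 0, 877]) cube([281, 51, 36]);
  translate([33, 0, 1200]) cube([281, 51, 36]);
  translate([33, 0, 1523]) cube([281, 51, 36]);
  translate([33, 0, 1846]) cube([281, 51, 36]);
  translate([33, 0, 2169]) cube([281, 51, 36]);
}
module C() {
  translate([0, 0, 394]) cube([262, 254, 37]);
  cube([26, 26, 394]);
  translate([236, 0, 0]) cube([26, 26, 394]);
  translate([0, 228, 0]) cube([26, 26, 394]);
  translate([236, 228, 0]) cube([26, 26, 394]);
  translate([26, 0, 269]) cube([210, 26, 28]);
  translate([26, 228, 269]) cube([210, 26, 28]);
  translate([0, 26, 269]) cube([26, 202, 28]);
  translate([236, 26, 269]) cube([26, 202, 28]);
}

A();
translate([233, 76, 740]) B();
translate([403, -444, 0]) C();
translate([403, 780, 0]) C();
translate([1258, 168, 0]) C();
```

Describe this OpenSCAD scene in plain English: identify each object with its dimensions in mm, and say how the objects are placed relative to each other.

A is a rectangular dining table. The top is 1068×590×47 mm with its upper surface at z = 740 mm. It stands on four 82×82 mm square legs, each inset 18 mm from the nearest pair of top edges, running from the floor to the underside of the top.

B is a wooden ladder with two side rails of 33×51 mm section and 2304 mm height, set 347 mm apart overall. Between them run 7 rectangular rungs (51 mm deep, 36 mm thick), front faces flush with the rails' −y face. The bottom of the first rung is 231 mm above the floor and each subsequent rung is 323 mm higher than the one below.

C is a four-legged stool. The seat is 262×254 mm, 37 mm thick, top at z = 431 mm. It stands on four square legs, each 26×26 mm in cross-section, from z = 0 to the seat underside, each flush with a corner of the seat. Four stretchers, 26 mm wide and 28 mm tall, connect adjacent legs with their undersides at z = 269 mm, each running between the inner faces of the legs it joins and aligned with the legs' outer faces on the other axis.

The ladder is on top of the table. Three stools sit around the table at the −y, +y, +x sides.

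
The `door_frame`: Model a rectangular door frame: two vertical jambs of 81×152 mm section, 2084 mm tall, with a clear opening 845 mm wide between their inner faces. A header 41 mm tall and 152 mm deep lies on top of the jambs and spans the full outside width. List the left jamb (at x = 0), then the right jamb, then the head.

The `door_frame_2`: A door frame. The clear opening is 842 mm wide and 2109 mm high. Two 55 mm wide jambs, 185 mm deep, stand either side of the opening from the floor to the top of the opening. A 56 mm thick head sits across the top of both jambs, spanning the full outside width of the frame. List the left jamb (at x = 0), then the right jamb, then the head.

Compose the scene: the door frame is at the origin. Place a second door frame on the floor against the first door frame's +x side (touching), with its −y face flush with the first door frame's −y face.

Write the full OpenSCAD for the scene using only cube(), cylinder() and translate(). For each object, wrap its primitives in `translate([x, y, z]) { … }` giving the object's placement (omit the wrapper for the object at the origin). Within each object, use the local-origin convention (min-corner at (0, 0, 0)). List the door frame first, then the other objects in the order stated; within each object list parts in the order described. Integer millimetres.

cube([81, 152, 2084]);
translate([926, 0, 0]) cube([81, 152, 2084]);
translate([0, 0, 2084]) cube([1007, 152, 41]);
translate([1007, 0, 0]) {
  cube([55, 185, 2109]);
  translate([897, 0, 0]) cube([55, 185, 2109]);
  translate([0, 0, 2109]) cube([952, 185, 56]);
}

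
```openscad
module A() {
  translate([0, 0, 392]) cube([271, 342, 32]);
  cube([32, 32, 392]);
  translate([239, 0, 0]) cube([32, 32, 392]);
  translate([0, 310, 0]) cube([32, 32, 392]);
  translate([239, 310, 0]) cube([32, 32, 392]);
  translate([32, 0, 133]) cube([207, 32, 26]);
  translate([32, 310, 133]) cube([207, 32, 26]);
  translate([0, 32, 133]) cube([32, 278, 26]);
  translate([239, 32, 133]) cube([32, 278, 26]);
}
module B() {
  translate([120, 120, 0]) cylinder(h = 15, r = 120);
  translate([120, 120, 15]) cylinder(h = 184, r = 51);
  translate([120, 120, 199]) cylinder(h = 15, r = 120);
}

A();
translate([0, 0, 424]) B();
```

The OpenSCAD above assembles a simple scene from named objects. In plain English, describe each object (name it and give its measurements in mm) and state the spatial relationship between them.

A is a four-legged stool. The seat is a 271×342×32 mm slab whose top surface is at z = 424 mm; four square legs, each 32×32 mm in cross-section, run from the floor (z = 0) to the underside of the seat, each flush with a corner of the seat. Four stretchers, 32 mm wide and 26 mm tall, connect adjacent legs with their undersides at z = 133 mm, each running between the inner faces of the legs it joins and aligned with the legs' outer faces on the other axis.

B is a spool: two coaxial disc flanges of radius 120 mm and thickness 15 mm, joined by a core cylinder of radius 51 mm and height 184 mm. The lower flange rests on z = 0 and the three cylinders share a vertical axis.

The spool is on top of the stool.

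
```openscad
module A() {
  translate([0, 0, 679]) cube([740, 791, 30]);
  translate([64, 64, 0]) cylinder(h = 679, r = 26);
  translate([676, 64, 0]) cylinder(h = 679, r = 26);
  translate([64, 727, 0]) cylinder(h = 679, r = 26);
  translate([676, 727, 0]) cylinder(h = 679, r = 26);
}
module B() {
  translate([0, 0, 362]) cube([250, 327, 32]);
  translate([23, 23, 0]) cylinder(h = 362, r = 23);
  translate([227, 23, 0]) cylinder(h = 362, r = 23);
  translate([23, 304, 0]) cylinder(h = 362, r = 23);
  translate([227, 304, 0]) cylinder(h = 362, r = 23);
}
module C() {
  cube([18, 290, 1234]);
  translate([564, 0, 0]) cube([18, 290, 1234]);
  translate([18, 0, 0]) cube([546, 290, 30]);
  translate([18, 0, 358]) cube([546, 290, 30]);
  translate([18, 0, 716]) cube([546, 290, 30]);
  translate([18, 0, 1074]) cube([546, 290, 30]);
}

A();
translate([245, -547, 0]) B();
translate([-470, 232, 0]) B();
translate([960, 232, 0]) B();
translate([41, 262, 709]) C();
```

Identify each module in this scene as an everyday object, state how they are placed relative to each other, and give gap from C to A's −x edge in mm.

The bookshelf's min-x is at 41; the table's min-x is 0; gap = 41 mm.

A is a table. B is a stool. C is a bookshelf. Three stools sit around the table at the −y, −x, +x sides. The bookshelf is on top of the table. The gap from the bookshelf to the table's −x edge is 41 mm.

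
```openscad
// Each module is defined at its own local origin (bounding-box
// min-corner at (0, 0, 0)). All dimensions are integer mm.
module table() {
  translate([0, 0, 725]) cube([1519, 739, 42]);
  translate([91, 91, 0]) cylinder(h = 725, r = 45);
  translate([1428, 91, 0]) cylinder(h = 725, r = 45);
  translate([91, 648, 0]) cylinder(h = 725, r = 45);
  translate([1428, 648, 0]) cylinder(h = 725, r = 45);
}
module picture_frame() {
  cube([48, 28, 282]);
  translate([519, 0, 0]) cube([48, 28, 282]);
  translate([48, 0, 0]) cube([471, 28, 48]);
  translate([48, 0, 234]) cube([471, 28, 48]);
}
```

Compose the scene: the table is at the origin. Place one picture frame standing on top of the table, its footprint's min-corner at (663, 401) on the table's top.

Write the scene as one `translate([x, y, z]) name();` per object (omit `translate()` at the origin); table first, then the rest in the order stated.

table();
translate([663, 401, 767]) picture_frame();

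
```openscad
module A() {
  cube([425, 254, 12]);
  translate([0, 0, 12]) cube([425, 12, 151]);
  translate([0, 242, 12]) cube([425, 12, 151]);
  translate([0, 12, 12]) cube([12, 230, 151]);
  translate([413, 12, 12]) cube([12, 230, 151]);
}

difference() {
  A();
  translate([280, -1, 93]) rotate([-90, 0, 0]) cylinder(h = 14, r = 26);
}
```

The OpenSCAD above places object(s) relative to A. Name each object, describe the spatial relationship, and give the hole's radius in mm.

A is an open box. The open box has a circular hole through its front wall. The hole's radius is 26 mm.

The subtracted cylinder has r = 26 mm.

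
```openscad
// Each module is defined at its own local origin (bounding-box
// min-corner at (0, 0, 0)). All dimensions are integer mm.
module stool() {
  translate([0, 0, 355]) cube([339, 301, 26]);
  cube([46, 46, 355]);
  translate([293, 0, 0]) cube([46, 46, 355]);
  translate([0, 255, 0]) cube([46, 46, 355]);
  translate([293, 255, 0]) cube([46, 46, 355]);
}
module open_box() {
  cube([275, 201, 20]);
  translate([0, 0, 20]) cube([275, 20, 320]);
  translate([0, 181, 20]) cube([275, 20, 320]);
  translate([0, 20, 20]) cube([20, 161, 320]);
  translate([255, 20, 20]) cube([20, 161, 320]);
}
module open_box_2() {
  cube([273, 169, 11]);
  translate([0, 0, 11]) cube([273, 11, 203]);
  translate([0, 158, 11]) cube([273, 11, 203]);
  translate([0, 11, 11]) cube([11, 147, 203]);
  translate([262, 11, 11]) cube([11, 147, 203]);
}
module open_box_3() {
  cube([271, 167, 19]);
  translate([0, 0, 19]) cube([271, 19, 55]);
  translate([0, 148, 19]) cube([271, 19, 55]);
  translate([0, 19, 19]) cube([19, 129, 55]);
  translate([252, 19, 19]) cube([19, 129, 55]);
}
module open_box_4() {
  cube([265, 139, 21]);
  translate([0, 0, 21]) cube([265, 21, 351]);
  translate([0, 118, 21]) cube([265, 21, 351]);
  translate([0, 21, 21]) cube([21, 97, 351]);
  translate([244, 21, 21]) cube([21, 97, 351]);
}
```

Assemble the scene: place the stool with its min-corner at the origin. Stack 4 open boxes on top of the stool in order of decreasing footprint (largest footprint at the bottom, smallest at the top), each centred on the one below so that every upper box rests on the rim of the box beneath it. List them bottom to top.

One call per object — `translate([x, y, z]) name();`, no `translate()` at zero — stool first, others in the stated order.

stool();
translate([32, 50, 381]) open_box();
translate([33, 66, 721]) open_box_2();
translate([34, 67, 935]) open_box_3();
translate([37, 81, 1009]) open_box_4();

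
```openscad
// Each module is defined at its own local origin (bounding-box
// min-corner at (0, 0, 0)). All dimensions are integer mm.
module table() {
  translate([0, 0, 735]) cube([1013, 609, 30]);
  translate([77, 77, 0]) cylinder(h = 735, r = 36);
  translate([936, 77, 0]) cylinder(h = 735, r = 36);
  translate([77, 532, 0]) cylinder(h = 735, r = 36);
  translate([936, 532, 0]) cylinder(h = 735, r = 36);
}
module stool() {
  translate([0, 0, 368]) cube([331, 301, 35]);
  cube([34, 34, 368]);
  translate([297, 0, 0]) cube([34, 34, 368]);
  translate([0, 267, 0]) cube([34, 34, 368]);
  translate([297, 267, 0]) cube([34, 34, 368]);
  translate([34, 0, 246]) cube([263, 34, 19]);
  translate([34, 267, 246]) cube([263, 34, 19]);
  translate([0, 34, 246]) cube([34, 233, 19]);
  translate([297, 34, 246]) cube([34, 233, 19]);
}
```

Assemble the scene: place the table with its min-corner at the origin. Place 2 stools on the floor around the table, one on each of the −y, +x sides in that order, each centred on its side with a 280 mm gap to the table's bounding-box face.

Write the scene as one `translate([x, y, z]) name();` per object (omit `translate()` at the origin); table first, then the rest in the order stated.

table();
translate([341, -581, 0]) stool();
translate([1293, 154, 0]) stool();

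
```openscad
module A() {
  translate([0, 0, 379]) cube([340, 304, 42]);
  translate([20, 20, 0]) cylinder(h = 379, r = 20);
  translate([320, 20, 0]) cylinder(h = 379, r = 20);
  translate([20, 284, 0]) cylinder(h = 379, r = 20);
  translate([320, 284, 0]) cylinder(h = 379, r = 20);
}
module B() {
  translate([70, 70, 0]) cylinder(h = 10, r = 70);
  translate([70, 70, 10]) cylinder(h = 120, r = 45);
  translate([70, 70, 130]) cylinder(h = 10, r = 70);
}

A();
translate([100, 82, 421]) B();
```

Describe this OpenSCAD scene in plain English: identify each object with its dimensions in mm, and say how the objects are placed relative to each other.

A is a four-legged stool. The seat is 340×304 mm, 42 mm thick, top at z = 421 mm. It stands on four round legs, each 40 mm in diameter, from z = 0 to the seat underside, each leg's axis is inset half a diameter from the nearest pair of seat edges (so the leg's bounding box is flush with the corner).

B is a spool: two coaxial disc flanges of radius 70 mm and thickness 10 mm, joined by a core cylinder of radius 45 mm and height 120 mm. The lower flange rests on z = 0 and the three cylinders share a vertical axis.

The spool is on top of the stool, centred.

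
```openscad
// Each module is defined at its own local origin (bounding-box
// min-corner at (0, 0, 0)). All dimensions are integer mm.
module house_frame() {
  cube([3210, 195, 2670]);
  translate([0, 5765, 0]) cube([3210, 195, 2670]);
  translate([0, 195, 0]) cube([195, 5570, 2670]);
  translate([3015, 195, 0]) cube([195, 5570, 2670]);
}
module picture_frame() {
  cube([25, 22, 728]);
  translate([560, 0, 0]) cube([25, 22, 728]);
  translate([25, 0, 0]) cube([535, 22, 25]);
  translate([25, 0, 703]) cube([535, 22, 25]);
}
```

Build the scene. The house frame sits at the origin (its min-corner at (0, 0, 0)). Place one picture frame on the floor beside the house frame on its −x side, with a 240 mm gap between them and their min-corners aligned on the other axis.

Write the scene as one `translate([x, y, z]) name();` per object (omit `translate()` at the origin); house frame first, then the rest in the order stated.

house_frame();
translate([-825, 0, 0]) picture_frame();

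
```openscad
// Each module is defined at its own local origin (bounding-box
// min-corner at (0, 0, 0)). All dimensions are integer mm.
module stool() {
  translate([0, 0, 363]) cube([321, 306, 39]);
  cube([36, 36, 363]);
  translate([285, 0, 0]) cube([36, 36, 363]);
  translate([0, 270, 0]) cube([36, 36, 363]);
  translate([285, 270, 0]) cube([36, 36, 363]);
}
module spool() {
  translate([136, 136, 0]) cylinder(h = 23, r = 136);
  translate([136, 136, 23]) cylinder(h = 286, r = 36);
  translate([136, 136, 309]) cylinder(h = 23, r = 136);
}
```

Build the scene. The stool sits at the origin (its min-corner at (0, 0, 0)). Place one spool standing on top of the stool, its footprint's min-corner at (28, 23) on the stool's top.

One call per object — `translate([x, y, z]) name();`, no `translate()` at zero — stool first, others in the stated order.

stool();
translate([28, 23, 402]) spool();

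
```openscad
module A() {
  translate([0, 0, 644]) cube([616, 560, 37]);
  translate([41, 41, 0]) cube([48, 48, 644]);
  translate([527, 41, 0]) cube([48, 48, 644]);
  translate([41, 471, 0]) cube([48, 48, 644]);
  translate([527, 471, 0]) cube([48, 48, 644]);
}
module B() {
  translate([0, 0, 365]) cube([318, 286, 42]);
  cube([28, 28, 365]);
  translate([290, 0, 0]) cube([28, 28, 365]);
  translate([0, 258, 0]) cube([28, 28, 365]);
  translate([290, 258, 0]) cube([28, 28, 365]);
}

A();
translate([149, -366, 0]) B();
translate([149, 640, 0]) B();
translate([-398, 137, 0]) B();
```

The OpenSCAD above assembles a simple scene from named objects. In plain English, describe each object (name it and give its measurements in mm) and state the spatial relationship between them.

A is a table: top 616 mm (x) × 560 mm (y), 37 mm thick, upper face at z = 681 mm, on four 48×48 mm square legs, each inset 41 mm from the nearest pair of top edges, running from z = 0 to the bottom of the top.

B is a four-legged stool. The seat is 318×286 mm, 42 mm thick, top at z = 407 mm. It stands on four square legs, each 28×28 mm in cross-section, from z = 0 to the seat underside, each flush with a corner of the seat.

Three stools sit around the table at the −y, +y, −x sides.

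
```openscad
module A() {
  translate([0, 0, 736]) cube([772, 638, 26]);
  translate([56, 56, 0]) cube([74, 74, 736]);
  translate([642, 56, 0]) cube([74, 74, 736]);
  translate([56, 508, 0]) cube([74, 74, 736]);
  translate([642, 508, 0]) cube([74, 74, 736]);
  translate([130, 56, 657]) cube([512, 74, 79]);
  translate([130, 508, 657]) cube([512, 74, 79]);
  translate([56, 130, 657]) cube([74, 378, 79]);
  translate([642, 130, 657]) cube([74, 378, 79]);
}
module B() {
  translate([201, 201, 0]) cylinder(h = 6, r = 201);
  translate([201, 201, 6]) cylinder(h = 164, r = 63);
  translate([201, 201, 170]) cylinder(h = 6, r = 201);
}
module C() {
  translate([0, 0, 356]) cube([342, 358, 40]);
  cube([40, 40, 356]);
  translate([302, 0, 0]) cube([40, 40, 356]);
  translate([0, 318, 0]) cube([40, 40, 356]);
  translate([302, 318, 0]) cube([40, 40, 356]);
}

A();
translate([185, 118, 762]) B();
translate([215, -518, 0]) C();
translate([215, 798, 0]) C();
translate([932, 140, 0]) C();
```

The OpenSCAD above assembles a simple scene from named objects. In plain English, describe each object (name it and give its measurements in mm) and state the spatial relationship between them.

A is a table with a 772×638 mm rectangular top, 26 mm thick, top surface at z = 762 mm, supported by four 74×74 mm square legs, each inset 56 mm from the nearest pair of top edges, running from the floor. Four apron rails, 74 mm thick and 79 mm tall, run between adjacent legs with their top edges flush with the underside of the top and their outer faces flush with the legs' outer faces.

B is a spool: two coaxial disc flanges of radius 201 mm and thickness 6 mm, joined by a core cylinder of radius 63 mm and height 164 mm. The lower flange rests on z = 0 and the three cylinders share a vertical axis.

C is a four-legged stool. The seat is 342×358 mm, 40 mm thick, top at z = 396 mm. It stands on four square legs, each 40×40 mm in cross-section, from z = 0 to the seat underside, each flush with a corner of the seat.

The spool is on top of the table, centred. Three stools sit around the table at the −y, +y, +x sides.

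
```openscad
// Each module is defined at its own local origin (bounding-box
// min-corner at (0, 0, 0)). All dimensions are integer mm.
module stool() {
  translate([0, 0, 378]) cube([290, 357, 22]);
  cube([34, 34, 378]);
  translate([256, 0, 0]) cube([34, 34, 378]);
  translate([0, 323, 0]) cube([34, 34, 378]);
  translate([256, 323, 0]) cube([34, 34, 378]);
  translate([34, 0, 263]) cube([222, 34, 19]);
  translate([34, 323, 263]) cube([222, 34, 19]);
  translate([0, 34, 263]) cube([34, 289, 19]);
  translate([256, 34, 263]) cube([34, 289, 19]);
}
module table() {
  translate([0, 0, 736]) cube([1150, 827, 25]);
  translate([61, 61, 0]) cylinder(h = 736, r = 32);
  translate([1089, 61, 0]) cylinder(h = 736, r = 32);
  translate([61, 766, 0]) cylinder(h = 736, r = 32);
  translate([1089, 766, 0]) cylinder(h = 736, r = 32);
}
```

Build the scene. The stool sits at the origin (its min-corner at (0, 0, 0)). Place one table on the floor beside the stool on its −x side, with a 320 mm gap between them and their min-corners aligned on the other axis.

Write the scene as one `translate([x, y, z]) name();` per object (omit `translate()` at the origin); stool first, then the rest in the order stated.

stool();
translate([-1470, 0, 0]) table();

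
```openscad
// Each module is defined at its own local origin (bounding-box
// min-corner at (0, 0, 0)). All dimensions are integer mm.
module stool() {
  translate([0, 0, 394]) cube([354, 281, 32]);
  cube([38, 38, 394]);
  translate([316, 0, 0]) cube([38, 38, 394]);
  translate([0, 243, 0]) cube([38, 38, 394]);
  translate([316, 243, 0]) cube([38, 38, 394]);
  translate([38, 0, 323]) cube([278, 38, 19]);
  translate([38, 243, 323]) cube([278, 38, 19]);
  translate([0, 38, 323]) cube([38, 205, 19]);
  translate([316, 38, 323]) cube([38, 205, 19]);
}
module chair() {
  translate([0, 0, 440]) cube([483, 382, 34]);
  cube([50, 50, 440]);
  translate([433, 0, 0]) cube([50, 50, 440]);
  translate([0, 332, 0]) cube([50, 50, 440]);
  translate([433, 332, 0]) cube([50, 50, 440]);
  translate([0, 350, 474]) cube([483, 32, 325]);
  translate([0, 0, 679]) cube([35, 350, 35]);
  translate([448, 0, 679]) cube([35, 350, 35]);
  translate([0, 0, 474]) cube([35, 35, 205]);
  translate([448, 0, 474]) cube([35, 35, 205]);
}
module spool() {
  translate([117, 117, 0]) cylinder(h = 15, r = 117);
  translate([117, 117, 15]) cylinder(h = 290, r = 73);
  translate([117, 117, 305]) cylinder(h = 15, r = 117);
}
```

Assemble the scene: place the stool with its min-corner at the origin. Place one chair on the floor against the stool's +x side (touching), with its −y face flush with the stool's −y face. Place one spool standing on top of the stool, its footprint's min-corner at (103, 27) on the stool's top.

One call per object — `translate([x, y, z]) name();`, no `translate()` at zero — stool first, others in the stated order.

stool();
translate([354, 0, 0]) chair();
translate([103, 27, 426]) spool();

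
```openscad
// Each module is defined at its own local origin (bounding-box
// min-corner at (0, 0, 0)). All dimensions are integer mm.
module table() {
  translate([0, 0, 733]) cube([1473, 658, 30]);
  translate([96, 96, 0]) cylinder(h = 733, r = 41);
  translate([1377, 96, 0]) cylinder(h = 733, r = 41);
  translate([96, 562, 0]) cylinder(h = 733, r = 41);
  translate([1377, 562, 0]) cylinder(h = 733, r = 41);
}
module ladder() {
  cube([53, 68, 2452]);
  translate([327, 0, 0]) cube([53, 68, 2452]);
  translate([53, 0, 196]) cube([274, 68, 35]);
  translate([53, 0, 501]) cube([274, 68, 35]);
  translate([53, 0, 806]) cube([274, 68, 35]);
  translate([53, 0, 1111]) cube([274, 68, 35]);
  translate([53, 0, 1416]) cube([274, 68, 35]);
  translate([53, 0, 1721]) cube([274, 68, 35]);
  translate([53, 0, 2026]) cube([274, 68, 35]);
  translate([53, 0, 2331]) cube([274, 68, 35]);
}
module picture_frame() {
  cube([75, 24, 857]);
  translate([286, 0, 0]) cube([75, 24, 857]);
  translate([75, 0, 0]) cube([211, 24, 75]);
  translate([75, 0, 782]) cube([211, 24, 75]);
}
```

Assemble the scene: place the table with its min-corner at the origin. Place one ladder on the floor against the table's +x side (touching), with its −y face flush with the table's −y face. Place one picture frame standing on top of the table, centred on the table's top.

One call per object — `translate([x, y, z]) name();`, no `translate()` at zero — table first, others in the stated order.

table();
translate([1473, 0, 0]) ladder();
translate([556, 317, 763]) picture_frame();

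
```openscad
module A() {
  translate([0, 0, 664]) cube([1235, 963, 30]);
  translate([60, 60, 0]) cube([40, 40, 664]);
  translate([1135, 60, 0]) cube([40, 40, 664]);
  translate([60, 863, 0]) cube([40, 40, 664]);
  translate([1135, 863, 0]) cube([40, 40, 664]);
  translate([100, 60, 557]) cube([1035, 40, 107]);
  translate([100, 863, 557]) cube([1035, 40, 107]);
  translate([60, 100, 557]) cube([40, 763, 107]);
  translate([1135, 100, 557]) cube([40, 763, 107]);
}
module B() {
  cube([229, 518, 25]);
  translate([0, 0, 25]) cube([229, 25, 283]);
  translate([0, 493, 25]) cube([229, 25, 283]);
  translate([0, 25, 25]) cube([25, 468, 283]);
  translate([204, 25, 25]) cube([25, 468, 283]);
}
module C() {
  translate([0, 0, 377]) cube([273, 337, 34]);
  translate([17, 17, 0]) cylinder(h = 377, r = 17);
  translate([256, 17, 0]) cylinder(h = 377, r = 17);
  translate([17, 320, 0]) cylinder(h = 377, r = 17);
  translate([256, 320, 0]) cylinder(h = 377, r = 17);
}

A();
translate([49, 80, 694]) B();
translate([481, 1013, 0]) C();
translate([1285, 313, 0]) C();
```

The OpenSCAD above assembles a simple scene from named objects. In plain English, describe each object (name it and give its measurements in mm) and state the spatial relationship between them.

A is a table with a 1235×963 mm rectangular top, 30 mm thick, top surface at z = 694 mm, supported by four 40×40 mm square legs, each inset 60 mm from the nearest pair of top edges, running from the floor. Four apron rails, 40 mm thick and 107 mm tall, run between adjacent legs with their top edges flush with the underside of the top and their outer faces flush with the legs' outer faces.

B is an open storage box with external size 229×518×308 mm and wall thickness 25 mm (the base is also 25 mm thick). The base covers the whole footprint; the four walls stand on the base, with the y-facing walls full-width and the x-facing walls fitting between their inner faces.

C is a simple wooden stool: a rectangular seat 273 mm (x) by 337 mm (y), 34 mm thick, top face at z = 411 mm, on four round legs, each 34 mm in diameter. The legs rest on z = 0, each leg's axis is inset half a diameter from the nearest pair of seat edges (so the leg's bounding box is flush with the corner).

The open box is on top of the table. Two stools sit around the table at the +y, +x sides.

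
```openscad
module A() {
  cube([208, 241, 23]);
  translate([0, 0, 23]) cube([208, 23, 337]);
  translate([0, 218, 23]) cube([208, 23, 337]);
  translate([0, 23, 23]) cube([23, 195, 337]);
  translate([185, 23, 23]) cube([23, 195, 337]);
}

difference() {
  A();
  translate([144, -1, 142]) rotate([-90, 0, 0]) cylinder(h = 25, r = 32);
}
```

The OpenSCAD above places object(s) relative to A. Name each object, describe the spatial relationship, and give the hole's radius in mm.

A is an open box. The open box has a circular hole through its front wall. The hole's radius is 32 mm.

The subtracted cylinder has r = 32 mm.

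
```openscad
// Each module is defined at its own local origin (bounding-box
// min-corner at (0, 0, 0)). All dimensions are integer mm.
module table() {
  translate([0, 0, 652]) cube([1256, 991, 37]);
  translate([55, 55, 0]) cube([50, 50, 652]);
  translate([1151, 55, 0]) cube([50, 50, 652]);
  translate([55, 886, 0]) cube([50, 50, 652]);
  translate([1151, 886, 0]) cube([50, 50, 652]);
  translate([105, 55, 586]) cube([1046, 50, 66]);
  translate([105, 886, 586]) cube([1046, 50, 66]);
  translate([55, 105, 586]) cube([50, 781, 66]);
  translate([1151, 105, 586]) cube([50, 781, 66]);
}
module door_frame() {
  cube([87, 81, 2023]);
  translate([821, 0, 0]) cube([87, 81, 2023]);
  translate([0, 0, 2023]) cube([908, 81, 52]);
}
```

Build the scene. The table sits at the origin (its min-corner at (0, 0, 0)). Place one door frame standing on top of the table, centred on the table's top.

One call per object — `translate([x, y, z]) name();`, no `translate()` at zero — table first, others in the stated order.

table();
translate([174, 455, 689]) door_frame();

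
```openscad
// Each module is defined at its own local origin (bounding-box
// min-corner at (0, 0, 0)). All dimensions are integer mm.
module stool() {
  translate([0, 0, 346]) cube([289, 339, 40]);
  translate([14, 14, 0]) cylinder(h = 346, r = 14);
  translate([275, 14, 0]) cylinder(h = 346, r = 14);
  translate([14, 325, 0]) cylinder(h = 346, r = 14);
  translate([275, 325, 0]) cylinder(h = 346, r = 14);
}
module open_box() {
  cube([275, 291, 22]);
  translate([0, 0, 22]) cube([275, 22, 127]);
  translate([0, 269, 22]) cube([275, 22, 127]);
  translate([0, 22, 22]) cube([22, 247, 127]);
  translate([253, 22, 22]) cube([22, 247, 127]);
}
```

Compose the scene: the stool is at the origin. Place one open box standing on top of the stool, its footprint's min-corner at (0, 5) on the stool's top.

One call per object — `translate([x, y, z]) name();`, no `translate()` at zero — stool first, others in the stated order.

stool();
translate([0, 5, 386]) open_box();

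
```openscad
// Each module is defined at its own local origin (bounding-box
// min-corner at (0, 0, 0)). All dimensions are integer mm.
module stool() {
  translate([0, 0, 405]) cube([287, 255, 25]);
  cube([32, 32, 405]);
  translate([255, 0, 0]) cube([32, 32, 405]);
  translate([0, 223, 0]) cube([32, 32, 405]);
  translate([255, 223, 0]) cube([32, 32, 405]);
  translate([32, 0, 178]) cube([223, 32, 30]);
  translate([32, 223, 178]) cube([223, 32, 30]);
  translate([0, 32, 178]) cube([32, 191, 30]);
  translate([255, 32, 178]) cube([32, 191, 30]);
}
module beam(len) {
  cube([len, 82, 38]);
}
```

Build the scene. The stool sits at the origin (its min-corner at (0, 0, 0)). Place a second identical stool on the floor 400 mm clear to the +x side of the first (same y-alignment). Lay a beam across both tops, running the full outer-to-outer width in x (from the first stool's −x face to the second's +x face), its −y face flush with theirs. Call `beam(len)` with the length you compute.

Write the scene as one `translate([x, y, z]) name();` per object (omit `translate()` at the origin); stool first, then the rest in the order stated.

stool();
translate([687, 0, 0]) stool();
translate([0, 0, 430]) beam(974);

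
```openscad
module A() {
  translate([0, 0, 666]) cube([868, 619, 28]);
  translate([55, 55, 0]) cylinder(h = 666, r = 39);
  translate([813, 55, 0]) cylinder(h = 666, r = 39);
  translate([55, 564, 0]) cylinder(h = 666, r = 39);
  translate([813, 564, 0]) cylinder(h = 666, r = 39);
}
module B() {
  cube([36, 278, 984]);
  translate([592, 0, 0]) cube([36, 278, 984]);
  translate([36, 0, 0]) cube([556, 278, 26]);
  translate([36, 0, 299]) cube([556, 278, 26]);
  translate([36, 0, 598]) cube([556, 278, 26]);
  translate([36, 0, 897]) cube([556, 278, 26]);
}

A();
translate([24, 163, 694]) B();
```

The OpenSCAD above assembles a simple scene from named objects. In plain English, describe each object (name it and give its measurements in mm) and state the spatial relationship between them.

A is a table with a 868×619 mm rectangular top, 28 mm thick, top surface at z = 694 mm, supported by four round legs of 78 mm diameter, each leg's bounding box inset 16 mm from the nearest pair of top edges, running from the floor.

B is a bookshelf 628 mm wide overall, 278 mm deep and 984 mm tall. The two sides are 36 mm thick vertical panels. 4 horizontal shelves of 26 mm thickness span between the inner faces of the sides; the lowest shelf sits on the floor and shelves are stacked with a clear vertical gap of 273 mm between each pair.

The bookshelf is on top of the table.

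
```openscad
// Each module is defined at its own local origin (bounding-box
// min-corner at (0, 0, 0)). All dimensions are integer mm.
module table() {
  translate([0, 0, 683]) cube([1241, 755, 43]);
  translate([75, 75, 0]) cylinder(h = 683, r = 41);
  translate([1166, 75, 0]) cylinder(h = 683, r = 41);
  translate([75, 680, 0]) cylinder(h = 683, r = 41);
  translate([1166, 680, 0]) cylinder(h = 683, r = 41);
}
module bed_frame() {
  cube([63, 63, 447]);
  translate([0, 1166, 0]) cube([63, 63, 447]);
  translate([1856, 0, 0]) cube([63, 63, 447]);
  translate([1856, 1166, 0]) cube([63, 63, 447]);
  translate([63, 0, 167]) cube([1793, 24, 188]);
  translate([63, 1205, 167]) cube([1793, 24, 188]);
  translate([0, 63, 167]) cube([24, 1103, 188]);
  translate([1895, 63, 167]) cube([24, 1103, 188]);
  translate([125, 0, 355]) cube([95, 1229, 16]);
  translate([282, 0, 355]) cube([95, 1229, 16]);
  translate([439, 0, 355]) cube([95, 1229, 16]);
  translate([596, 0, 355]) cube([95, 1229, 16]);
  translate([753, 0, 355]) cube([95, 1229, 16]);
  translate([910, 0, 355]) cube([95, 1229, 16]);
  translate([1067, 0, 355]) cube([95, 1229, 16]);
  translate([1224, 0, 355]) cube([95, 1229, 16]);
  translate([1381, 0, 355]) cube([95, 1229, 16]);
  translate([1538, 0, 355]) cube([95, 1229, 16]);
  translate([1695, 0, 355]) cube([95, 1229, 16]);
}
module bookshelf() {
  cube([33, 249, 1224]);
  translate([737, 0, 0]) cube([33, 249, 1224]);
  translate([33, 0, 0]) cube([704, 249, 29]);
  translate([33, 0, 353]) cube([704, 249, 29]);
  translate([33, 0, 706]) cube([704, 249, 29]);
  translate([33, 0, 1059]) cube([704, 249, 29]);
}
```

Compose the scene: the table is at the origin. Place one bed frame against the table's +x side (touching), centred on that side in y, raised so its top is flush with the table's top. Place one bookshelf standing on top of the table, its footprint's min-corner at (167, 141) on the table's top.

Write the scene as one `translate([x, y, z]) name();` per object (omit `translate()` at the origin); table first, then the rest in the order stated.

table();
translate([1241, -237, 279]) bed_frame();
translate([167, 141, 726]) bookshelf();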